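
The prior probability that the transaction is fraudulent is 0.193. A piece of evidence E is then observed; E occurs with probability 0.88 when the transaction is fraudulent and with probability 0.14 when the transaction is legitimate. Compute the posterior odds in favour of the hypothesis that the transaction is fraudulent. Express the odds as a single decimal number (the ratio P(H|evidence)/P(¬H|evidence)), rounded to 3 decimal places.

Prior odds = 0.193/(1−0.193) = 0.23916.
Likelihood ratio for E = 0.88/0.14 = 6.2857.
Posterior odds = prior odds × LR = 1.5033.

Posterior odds ≈ 1.503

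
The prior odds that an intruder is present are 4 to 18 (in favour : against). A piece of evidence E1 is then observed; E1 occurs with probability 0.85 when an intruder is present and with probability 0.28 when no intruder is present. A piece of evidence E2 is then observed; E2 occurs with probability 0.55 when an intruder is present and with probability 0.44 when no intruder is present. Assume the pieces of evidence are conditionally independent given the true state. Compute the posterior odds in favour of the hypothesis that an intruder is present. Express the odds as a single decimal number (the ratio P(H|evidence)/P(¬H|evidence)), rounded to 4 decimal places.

Prior odds = 4/18 = 0.22222. In log-odds, ln(0.22222) = -1.5041.
Add log likelihood ratios: ln(3.0357) + ln(1.2500) = 1.3336.
Posterior log-odds = -0.17049, so posterior odds = exp(-0.17049) = 0.84325.

Posterior odds ≈ 0.8433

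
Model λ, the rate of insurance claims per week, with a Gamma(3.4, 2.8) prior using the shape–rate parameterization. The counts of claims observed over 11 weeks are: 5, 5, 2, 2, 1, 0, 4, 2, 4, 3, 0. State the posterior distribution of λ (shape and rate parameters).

Posterior: Gamma(shape=31.4, rate=13.8)

The Poisson likelihood adds the total count to the shape and the number of exposure periods to the rate. Here ∑xᵢ = 28 and n = 11, so shape 3.4→31.4 and rate 2.8→13.8.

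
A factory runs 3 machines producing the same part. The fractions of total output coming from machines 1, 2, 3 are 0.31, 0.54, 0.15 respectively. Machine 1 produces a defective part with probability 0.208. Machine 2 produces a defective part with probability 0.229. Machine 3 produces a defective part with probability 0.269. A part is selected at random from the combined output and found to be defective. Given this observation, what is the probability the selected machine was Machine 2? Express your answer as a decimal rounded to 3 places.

Tabulate prior·likelihood by source: [1] prior 0.31, lik 0.208, product 0.06448; [2] prior 0.54, lik 0.229, product 0.1237; [3] prior 0.15, lik 0.269, product 0.04035.
Normalizing constant = 0.22849; the posterior for Machine 2 is its product over the sum, 0.1237/0.22849 = 0.541.

Posterior probability ≈ 0.541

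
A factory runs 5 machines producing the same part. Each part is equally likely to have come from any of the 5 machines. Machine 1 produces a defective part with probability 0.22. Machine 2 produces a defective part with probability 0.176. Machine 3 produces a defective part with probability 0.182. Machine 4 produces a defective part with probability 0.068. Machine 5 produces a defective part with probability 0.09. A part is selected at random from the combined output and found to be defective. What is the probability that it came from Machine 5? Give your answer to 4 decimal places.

P(defective|M1) = 0.22; P(defective|M2) = 0.176; P(defective|M3) = 0.182; P(defective|M4) = 0.068; P(defective|M5) = 0.09.
Prior × likelihood for each source: 0.2·0.22=0.04400, 0.2·0.176=0.03520, 0.2·0.182=0.03640, 0.2·0.068=0.01360, 0.2·0.09=0.01800. Summing gives P(defective) = 0.14720.
P(Machine 5 | defective) = 0.01800 / 0.14720 = 0.1223.

Posterior probability ≈ 0.1223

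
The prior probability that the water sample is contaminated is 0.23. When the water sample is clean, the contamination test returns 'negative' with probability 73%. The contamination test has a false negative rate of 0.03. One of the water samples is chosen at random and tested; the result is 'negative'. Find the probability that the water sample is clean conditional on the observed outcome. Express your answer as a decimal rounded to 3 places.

Let H be the event that the water sample is contaminated. P(H) = 0.23, so P(¬H) = 0.77. With E the 'negative' result, P(E|H) = 0.03 and P(E|¬H) = 0.73.
P(E) = 0.03·0.23 + 0.73·0.77 = 0.0069000 + 0.56210 = 0.56900.
By Bayes' theorem, P(H|E) = 0.0069000 / 0.56900 = 0.012. Hence P(¬H|E) = 1 − 0.012 = 0.988.

P(¬H | E) ≈ 0.988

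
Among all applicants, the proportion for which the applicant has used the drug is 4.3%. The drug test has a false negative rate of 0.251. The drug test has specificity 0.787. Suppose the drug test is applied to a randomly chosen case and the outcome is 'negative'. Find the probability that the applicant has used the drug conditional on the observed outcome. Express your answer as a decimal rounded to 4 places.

Let H be the event that the applicant has used the drug. P(H) = 0.043, so P(¬H) = 0.957. With E the 'negative' result, P(E|H) = 0.251 and P(E|¬H) = 0.787.
P(E) = 0.251·0.043 + 0.787·0.957 = 0.010793 + 0.75316 = 0.76395.
By Bayes' theorem, P(H|E) = 0.010793 / 0.76395 = 0.0141.

P(H | E) ≈ 0.0141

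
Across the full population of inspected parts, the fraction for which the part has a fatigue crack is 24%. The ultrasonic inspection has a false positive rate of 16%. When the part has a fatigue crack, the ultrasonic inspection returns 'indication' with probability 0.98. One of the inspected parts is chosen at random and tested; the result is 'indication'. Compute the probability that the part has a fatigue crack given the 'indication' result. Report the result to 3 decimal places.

Write H for 'the part has a fatigue crack'. Prior odds H:¬H = 0.24/0.76 = 0.31579. For the 'indication' outcome, the likelihood ratio is 0.98/0.16 = 6.1250.
Posterior odds = 0.31579 × 6.1250 = 1.9342, so P(H|E) = 1.9342/(1+1.9342) = 0.659.

P(H | E) ≈ 0.659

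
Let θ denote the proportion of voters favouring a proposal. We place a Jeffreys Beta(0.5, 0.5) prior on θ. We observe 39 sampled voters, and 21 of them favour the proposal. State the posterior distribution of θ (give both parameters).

Posterior: Beta(21.5, 18.5)

Observing 21 successes and 18 failures updates Beta(0.5, 0.5) by adding the success and failure counts to the two shape parameters: α = 0.5+21 = 21.5, β = 0.5+18 = 18.5.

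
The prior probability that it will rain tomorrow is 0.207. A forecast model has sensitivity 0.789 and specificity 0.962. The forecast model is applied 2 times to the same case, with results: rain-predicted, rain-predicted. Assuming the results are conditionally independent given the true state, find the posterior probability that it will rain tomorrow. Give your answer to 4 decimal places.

Posterior P(H) ≈ 0.9912

With H the event that it will rain tomorrow, the joint likelihood of the observed sequence is P(data|H) = 0.789·0.789 = 0.62252 and P(data|¬H) = 0.038·0.038 = 0.0014440.
Bayes: P(H|data) = 0.207·0.62252 / (0.207·0.62252 + 0.793·0.0014440) = 0.12886/0.13001 = 0.9912.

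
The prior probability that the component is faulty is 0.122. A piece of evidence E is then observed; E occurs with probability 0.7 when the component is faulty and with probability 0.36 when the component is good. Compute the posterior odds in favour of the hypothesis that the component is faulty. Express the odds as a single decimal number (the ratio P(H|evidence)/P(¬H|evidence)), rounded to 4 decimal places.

Prior odds = 0.122/(1−0.122) = 0.13895.
Likelihood ratio for E = 0.7/0.36 = 1.9444.
Posterior odds = prior odds × LR = 0.27018.

Posterior odds ≈ 0.2702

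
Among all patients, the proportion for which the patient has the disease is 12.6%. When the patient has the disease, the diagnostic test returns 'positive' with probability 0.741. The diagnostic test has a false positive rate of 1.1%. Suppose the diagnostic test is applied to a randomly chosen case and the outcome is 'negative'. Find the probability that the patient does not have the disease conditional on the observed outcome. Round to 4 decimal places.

P(¬H | E) ≈ 0.9636

Write H for 'the patient has the disease'. Prior odds H:¬H = 0.126/0.874 = 0.14416. For the 'negative' outcome, the likelihood ratio is 0.259/0.989 = 0.26188.
Posterior odds = 0.14416 × 0.26188 = 0.037754, so P(H|E) = 0.037754/(1+0.037754) = 0.0364. Then P(¬H|E) = 1 − 0.0364 = 0.9636.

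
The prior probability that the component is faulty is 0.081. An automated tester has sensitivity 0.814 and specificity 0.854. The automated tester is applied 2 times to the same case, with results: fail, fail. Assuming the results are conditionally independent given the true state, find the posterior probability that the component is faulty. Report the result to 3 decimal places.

Posterior P(H) ≈ 0.733

With H the event that the component is faulty, the joint likelihood of the observed sequence is P(data|H) = 0.814·0.814 = 0.66260 and P(data|¬H) = 0.146·0.146 = 0.021316.
Bayes: P(H|data) = 0.081·0.66260 / (0.081·0.66260 + 0.919·0.021316) = 0.053670/0.073260 = 0.7326.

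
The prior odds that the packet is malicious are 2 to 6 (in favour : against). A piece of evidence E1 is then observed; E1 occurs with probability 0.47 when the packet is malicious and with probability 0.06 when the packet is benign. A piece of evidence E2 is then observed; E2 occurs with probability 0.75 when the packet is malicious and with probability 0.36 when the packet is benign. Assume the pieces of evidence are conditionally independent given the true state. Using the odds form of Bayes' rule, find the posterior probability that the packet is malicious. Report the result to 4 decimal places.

Prior odds = 2/6 = 0.33333. In log-odds, ln(0.33333) = -1.0986.
Add log likelihood ratios: ln(7.8333) + ln(2.0833) = 2.7924.
Posterior log-odds = 1.6937, so posterior odds = exp(1.6937) = 5.4398. Converting, P(H|E) = 5.4398/6.4398 = 0.8447.

Posterior probability ≈ 0.8447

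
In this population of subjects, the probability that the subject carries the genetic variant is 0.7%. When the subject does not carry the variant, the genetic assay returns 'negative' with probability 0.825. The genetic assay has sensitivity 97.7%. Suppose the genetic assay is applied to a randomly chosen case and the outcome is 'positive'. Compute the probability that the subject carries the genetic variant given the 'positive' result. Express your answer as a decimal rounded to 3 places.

Let H be the event that the subject carries the genetic variant. P(H) = 0.007, so P(¬H) = 0.993. With E the 'positive' result, P(E|H) = 0.977 and P(E|¬H) = 0.175.
P(E) = 0.977·0.007 + 0.175·0.993 = 0.0068390 + 0.17377 = 0.18061.
By Bayes' theorem, P(H|E) = 0.0068390 / 0.18061 = 0.038.

P(H | E) ≈ 0.038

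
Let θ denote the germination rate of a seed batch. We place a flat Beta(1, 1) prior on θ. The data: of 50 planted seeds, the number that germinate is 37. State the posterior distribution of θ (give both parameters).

Observing 37 successes and 13 failures updates Beta(1, 1) by adding the success and failure counts to the two shape parameters: α = 1+37 = 38, β = 1+13 = 14.

Posterior: Beta(38, 14)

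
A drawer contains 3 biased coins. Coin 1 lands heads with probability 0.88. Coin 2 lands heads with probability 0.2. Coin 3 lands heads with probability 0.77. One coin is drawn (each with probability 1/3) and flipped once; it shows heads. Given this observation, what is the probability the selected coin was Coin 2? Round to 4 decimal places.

Posterior probability ≈ 0.1081

Tabulate prior·likelihood by source: [1] prior 0.333333, lik 0.88, product 0.2933; [2] prior 0.333333, lik 0.2, product 0.06667; [3] prior 0.333333, lik 0.77, product 0.2567.
Normalizing constant = 0.61667; the posterior for Coin 2 is its product over the sum, 0.06667/0.61667 = 0.1081.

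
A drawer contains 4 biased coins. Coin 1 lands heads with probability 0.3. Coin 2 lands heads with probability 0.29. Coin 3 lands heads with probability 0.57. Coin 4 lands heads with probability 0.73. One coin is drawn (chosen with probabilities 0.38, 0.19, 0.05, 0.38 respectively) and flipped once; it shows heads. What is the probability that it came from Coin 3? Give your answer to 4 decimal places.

Tabulate prior·likelihood by source: [1] prior 0.38, lik 0.3, product 0.1140; [2] prior 0.19, lik 0.29, product 0.05510; [3] prior 0.05, lik 0.57, product 0.02850; [4] prior 0.38, lik 0.73, product 0.2774.
Normalizing constant = 0.47500; the posterior for Coin 3 is its product over the sum, 0.02850/0.47500 = 0.0600.

Posterior probability ≈ 0.0600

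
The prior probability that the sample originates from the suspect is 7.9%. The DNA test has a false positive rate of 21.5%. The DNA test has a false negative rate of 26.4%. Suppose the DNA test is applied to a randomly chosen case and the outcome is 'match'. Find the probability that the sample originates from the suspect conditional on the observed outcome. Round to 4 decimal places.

Let H be the event that the sample originates from the suspect. P(H) = 0.079, so P(¬H) = 0.921. With E the 'match' result, P(E|H) = 0.736 and P(E|¬H) = 0.215.
P(E) = 0.736·0.079 + 0.215·0.921 = 0.058144 + 0.19801 = 0.25616.
By Bayes' theorem, P(H|E) = 0.058144 / 0.25616 = 0.2270.

P(H | E) ≈ 0.2270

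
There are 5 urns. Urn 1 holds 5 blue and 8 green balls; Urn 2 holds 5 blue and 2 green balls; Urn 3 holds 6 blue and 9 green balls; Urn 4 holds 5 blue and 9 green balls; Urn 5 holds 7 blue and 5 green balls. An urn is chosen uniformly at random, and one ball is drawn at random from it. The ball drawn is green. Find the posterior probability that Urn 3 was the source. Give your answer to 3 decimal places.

Posterior probability ≈ 0.234

P(green|Urn 1) = 0.6154; P(green|Urn 2) = 0.2857; P(green|Urn 3) = 0.6; P(green|Urn 4) = 0.6429; P(green|Urn 5) = 0.4167.
Prior × likelihood for each source: 0.2·0.6154=0.1231, 0.2·0.2857=0.05714, 0.2·0.6=0.1200, 0.2·0.6429=0.1286, 0.2·0.4167=0.08333. Summing gives P(green) = 0.51212.
P(Urn 3 | green) = 0.1200 / 0.51212 = 0.234.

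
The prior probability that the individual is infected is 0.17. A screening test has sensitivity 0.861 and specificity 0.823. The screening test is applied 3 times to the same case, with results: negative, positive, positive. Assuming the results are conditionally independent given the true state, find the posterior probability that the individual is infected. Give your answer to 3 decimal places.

Posterior P(H) ≈ 0.450

With H the event that the individual is infected, the joint likelihood of the observed sequence is P(data|H) = 0.139·0.861·0.861 = 0.10304 and P(data|¬H) = 0.823·0.177·0.177 = 0.025784.
Bayes: P(H|data) = 0.17·0.10304 / (0.17·0.10304 + 0.83·0.025784) = 0.017517/0.038918 = 0.4501.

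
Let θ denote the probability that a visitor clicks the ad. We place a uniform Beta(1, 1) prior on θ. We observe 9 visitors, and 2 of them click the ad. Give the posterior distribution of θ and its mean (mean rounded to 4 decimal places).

Posterior: Beta(3, 8); mean ≈ 0.2727

The binomial likelihood is conjugate to the Beta prior: with 2 successes and 7 failures, the posterior is Beta(1+2, 1+7) = Beta(3, 8).
E[θ | data] = 3/(3+8) = 0.2727.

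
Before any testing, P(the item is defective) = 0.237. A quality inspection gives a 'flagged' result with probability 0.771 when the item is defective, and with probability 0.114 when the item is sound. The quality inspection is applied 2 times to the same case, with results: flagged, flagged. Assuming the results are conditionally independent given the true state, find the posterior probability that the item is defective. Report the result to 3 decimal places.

Posterior P(H) ≈ 0.934

Let H be the event that the item is defective; start with P(H) = 0.237. P('flagged'|H) = 0.771, P('flagged'|¬H) = 0.114.
Update on result 1 ('flagged'): P(H) ← 0.771·0.2370 / (0.771·0.2370 + 0.114·0.7630) = 0.18273/0.26971 = 0.6775.
Update on result 2 ('flagged'): P(H) ← 0.771·0.6775 / (0.771·0.6775 + 0.114·0.3225) = 0.52235/0.55912 = 0.9342.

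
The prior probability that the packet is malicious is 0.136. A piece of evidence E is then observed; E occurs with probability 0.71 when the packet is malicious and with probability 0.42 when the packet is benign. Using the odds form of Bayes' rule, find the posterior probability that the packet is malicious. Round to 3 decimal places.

Prior odds = 0.136/(1−0.136) = 0.15741.
Likelihood ratio for E = 0.71/0.42 = 1.6905.
Posterior odds = prior odds × LR = 0.26609.
Posterior probability = odds/(1+odds) = 0.26609/1.2661 = 0.210.

Posterior probability ≈ 0.210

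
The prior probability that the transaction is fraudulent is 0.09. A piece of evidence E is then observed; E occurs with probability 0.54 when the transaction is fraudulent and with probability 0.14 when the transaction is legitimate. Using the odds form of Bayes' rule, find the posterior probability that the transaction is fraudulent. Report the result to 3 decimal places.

Posterior probability ≈ 0.276

Prior odds = 0.09/(1−0.09) = 0.098901.
Likelihood ratio for E = 0.54/0.14 = 3.8571.
Posterior odds = prior odds × LR = 0.38148.
Posterior probability = odds/(1+odds) = 0.38148/1.3815 = 0.276.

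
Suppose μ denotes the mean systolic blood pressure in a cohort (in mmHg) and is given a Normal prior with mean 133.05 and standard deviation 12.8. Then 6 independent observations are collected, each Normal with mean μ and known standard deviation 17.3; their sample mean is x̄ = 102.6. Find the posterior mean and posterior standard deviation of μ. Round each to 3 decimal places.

Posterior mean ≈ 109.707; posterior SD ≈ 6.184

Prior precision 1/τ₀² = 1/12.8² = 0.00610352; data precision n/σ² = 6/17.3² = 0.0200474.
Posterior precision = 0.00610352 + 0.0200474 = 0.0261510, giving posterior SD = 1/√0.0261510 = 6.184.
Posterior mean = (0.00610352·133.05 + 0.0200474·102.6) / 0.0261510 = 109.707.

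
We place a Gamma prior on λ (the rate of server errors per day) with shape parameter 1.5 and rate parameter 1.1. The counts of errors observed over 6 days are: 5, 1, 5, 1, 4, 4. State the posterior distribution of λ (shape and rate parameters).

Total count ∑xᵢ = 20 over n = 6 days.
Gamma is conjugate to the Poisson likelihood: posterior is Gamma(shape = 1.5+20 = 21.5, rate = 1.1+6 = 7.1).

Posterior: Gamma(shape=21.5, rate=7.1)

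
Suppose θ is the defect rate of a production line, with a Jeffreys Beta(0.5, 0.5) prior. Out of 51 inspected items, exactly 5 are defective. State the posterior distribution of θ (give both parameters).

Posterior: Beta(5.5, 46.5)

The binomial likelihood is conjugate to the Beta prior: with 5 successes and 46 failures, the posterior is Beta(0.5+5, 0.5+46) = Beta(5.5, 46.5).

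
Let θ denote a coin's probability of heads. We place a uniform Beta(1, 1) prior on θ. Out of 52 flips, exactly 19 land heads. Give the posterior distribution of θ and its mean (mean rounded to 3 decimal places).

Posterior: Beta(20, 34); mean ≈ 0.370

The binomial likelihood is conjugate to the Beta prior: with 19 successes and 33 failures, the posterior is Beta(1+19, 1+33) = Beta(20, 34).
E[θ | data] = 20/(20+34) = 0.370.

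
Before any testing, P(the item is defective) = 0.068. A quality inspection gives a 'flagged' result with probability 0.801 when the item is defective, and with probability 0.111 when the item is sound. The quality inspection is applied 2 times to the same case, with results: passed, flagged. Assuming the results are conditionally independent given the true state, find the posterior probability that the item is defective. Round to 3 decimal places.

Posterior P(H) ≈ 0.105

With H the event that the item is defective, the joint likelihood of the observed sequence is P(data|H) = 0.199·0.801 = 0.15940 and P(data|¬H) = 0.889·0.111 = 0.098679.
Bayes: P(H|data) = 0.068·0.15940 / (0.068·0.15940 + 0.932·0.098679) = 0.010839/0.10281 = 0.1054.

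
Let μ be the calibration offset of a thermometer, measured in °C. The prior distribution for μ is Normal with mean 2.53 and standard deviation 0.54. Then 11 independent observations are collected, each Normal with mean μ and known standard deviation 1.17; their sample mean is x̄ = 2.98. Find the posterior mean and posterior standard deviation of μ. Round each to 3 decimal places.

With known σ, the Normal prior is conjugate. Weight on the data is w = (n/σ²)/(n/σ² + 1/τ₀²) = 8.03565/(8.03565+3.42936) = 0.70088.
Posterior mean = w·x̄ + (1−w)·μ₀ = 0.70088·2.98 + 0.29912·2.53 = 2.845. Posterior variance = 1/(8.03565+3.42936) = 0.0872219, so SD = 0.295.

Posterior mean ≈ 2.845; posterior SD ≈ 0.295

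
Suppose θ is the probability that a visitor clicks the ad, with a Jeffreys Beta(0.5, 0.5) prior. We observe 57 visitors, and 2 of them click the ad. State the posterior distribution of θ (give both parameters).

Posterior: Beta(2.5, 55.5)

Observing 2 successes and 55 failures updates Beta(0.5, 0.5) by adding the success and failure counts to the two shape parameters: α = 0.5+2 = 2.5, β = 0.5+55 = 55.5.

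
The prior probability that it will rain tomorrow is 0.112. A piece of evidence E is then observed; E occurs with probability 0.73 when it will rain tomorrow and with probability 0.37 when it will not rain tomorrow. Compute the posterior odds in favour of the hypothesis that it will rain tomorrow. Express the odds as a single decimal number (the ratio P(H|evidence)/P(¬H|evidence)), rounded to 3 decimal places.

Prior odds = 0.112/(1−0.112) = 0.12613.
Likelihood ratio for E = 0.73/0.37 = 1.9730.
Posterior odds = prior odds × LR = 0.24884.

Posterior odds ≈ 0.249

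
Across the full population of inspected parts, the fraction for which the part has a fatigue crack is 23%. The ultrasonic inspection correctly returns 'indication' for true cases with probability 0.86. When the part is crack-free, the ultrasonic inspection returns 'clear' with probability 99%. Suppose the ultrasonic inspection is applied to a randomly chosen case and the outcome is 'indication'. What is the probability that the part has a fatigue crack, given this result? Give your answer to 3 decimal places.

Let H be the event that the part has a fatigue crack. P(H) = 0.23, so P(¬H) = 0.77. With E the 'indication' result, P(E|H) = 0.86 and P(E|¬H) = 0.01.
P(E) = 0.86·0.23 + 0.01·0.77 = 0.19780 + 0.0077000 = 0.20550.
By Bayes' theorem, P(H|E) = 0.19780 / 0.20550 = 0.963.

P(H | E) ≈ 0.963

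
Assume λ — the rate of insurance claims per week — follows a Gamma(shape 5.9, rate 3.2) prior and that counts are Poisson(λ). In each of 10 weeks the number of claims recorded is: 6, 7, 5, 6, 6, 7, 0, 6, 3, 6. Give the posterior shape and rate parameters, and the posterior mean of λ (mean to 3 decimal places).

Posterior: Gamma(shape=57.9, rate=13.2); mean ≈ 4.386

Total count ∑xᵢ = 52 over n = 10 weeks.
Gamma is conjugate to the Poisson likelihood: posterior is Gamma(shape = 5.9+52 = 57.9, rate = 3.2+10 = 13.2).
Posterior mean = shape/rate = 57.9/13.2 = 4.386.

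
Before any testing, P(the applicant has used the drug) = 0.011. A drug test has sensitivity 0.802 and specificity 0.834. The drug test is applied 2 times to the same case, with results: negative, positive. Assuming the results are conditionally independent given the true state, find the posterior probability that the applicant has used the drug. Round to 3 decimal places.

Posterior P(H) ≈ 0.013

Let H be the event that the applicant has used the drug; start with P(H) = 0.011. P('positive'|H) = 0.802, P('positive'|¬H) = 0.166.
Update on result 1 ('negative'): P(H) ← 0.198·0.0110 / (0.198·0.0110 + 0.834·0.9890) = 0.0021780/0.82700 = 0.0026.
Update on result 2 ('positive'): P(H) ← 0.802·0.0026 / (0.802·0.0026 + 0.166·0.9974) = 0.0021121/0.16767 = 0.0126.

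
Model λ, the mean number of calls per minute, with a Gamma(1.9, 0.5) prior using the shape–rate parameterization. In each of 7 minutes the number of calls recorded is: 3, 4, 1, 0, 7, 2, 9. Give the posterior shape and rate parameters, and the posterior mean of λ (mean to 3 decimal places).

Posterior: Gamma(shape=27.9, rate=7.5); mean ≈ 3.720

Total count ∑xᵢ = 26 over n = 7 minutes.
Gamma is conjugate to the Poisson likelihood: posterior is Gamma(shape = 1.9+26 = 27.9, rate = 0.5+7 = 7.5).
E[λ | data] = 27.9/7.5 = 3.720.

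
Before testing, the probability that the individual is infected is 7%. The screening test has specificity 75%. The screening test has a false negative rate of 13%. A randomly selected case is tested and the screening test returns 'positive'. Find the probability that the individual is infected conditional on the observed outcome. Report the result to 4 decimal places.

Let H be the event that the individual is infected. P(H) = 0.07, so P(¬H) = 0.93. With E the 'positive' result, P(E|H) = 0.87 and P(E|¬H) = 0.25.
P(E) = 0.87·0.07 + 0.25·0.93 = 0.060900 + 0.23250 = 0.29340.
By Bayes' theorem, P(H|E) = 0.060900 / 0.29340 = 0.2076.

P(H | E) ≈ 0.2076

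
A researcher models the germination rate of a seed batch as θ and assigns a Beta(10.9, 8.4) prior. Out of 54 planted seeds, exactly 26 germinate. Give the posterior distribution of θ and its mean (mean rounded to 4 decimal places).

The binomial likelihood is conjugate to the Beta prior: with 26 successes and 28 failures, the posterior is Beta(10.9+26, 8.4+28) = Beta(36.9, 36.4).
Posterior mean = α/(α+β) = 36.9/73.3 = 0.5034.

Posterior: Beta(36.9, 36.4); mean ≈ 0.5034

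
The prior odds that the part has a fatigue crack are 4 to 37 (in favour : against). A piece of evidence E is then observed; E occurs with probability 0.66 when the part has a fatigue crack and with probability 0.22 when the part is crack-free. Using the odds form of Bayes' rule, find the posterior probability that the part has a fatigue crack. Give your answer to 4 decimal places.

Posterior probability ≈ 0.2449

Prior odds = 4/37 = 0.10811.
Likelihood ratio for E = 0.66/0.22 = 3.0000.
Posterior odds = prior odds × LR = 0.32432.
Posterior probability = odds/(1+odds) = 0.32432/1.3243 = 0.2449.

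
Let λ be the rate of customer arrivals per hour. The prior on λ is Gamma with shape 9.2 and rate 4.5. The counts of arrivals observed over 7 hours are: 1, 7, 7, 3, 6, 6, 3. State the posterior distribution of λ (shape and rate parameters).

Posterior: Gamma(shape=42.2, rate=11.5)

The Poisson likelihood adds the total count to the shape and the number of exposure periods to the rate. Here ∑xᵢ = 33 and n = 7, so shape 9.2→42.2 and rate 4.5→11.5.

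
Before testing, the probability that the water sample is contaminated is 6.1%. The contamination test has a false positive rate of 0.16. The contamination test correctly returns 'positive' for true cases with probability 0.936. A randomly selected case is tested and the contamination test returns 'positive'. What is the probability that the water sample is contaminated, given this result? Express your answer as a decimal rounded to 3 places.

P(H | E) ≈ 0.275

Write H for 'the water sample is contaminated'. Prior odds H:¬H = 0.061/0.939 = 0.064963. For the 'positive' outcome, the likelihood ratio is 0.936/0.16 = 5.8500.
Posterior odds = 0.064963 × 5.8500 = 0.38003, so P(H|E) = 0.38003/(1+0.38003) = 0.275.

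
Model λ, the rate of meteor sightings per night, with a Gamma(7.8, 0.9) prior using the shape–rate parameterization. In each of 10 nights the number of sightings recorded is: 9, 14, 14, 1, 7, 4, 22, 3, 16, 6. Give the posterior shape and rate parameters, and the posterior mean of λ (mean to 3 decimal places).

Posterior: Gamma(shape=103.8, rate=10.9); mean ≈ 9.523

The Poisson likelihood adds the total count to the shape and the number of exposure periods to the rate. Here ∑xᵢ = 96 and n = 10, so shape 7.8→103.8 and rate 0.9→10.9.
E[λ | data] = 103.8/10.9 = 9.523.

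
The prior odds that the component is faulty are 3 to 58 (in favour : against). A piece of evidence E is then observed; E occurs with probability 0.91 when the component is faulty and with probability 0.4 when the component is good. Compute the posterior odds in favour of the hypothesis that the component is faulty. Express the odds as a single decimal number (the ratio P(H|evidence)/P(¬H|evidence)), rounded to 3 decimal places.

Prior odds = 3/58 = 0.051724. In log-odds, ln(0.051724) = -2.9618.
Add log likelihood ratio: ln(2.2750) = 0.82198.
Posterior log-odds = -2.1399, so posterior odds = exp(-2.1399) = 0.11767.

Posterior odds ≈ 0.118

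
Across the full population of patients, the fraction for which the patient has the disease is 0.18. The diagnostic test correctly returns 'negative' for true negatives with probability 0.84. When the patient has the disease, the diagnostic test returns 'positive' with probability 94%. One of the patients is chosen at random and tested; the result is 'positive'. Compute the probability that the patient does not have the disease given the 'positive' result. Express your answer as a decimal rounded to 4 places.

P(¬H | E) ≈ 0.4368

Write H for 'the patient has the disease'. Prior odds H:¬H = 0.18/0.82 = 0.21951. For the 'positive' outcome, the likelihood ratio is 0.94/0.16 = 5.8750.
Posterior odds = 0.21951 × 5.8750 = 1.2896, so P(H|E) = 1.2896/(1+1.2896) = 0.5632. Then P(¬H|E) = 1 − 0.5632 = 0.4368.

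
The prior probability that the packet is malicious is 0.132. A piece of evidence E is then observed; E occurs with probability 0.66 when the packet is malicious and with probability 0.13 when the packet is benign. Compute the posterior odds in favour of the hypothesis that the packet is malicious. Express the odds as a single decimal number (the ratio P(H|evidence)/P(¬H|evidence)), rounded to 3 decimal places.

Posterior odds ≈ 0.772

Prior odds = 0.132/(1−0.132) = 0.15207. In log-odds, ln(0.15207) = -1.8834.
Add log likelihood ratio: ln(5.0769) = 1.6247.
Posterior log-odds = -0.25868, so posterior odds = exp(-0.25868) = 0.77207.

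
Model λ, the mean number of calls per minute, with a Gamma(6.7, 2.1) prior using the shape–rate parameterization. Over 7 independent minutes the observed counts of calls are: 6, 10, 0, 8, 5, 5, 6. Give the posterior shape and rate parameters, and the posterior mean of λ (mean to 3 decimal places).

The Poisson likelihood adds the total count to the shape and the number of exposure periods to the rate. Here ∑xᵢ = 40 and n = 7, so shape 6.7→46.7 and rate 2.1→9.1.
Posterior mean = shape/rate = 46.7/9.1 = 5.132.

Posterior: Gamma(shape=46.7, rate=9.1); mean ≈ 5.132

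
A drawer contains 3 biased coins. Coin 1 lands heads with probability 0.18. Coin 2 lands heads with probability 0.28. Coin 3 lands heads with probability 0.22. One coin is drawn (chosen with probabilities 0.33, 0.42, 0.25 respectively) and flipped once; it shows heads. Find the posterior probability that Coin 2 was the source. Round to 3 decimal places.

Posterior probability ≈ 0.507

P(heads|C1) = 0.18; P(heads|C2) = 0.28; P(heads|C3) = 0.22.
Prior × likelihood for each source: 0.33·0.18=0.05940, 0.42·0.28=0.1176, 0.25·0.22=0.05500. Summing gives P(heads) = 0.23200.
P(Coin 2 | heads) = 0.1176 / 0.23200 = 0.507.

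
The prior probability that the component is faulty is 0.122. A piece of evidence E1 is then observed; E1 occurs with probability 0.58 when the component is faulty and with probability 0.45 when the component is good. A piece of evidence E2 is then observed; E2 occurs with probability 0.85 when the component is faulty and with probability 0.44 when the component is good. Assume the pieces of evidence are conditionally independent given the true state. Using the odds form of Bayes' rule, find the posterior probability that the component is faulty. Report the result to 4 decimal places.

Posterior probability ≈ 0.2570

Prior odds = 0.122/(1−0.122) = 0.13895.
Likelihood ratio for E1 = 0.58/0.45 = 1.2889.
Likelihood ratio for E2 = 0.85/0.44 = 1.9318.
Posterior odds = prior odds × LR₁ × LR₂ = 0.34598.
Posterior probability = odds/(1+odds) = 0.34598/1.3460 = 0.2570.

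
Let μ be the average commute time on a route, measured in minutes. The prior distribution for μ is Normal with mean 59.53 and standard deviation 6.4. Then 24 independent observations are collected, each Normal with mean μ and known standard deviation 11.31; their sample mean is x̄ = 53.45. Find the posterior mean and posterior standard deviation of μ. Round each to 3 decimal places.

Prior precision 1/τ₀² = 1/6.4² = 0.0244141; data precision n/σ² = 24/11.31² = 0.187623.
Posterior precision = 0.0244141 + 0.187623 = 0.212037, giving posterior SD = 1/√0.212037 = 2.172.
Posterior mean = (0.0244141·59.53 + 0.187623·53.45) / 0.212037 = 54.150.

Posterior mean ≈ 54.150; posterior SD ≈ 2.172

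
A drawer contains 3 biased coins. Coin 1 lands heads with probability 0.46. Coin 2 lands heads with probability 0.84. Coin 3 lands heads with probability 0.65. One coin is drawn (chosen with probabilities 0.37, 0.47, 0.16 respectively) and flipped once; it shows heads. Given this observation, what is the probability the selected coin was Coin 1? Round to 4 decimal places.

Posterior probability ≈ 0.2544

Tabulate prior·likelihood by source: [1] prior 0.37, lik 0.46, product 0.1702; [2] prior 0.47, lik 0.84, product 0.3948; [3] prior 0.16, lik 0.65, product 0.1040.
Normalizing constant = 0.66900; the posterior for Coin 1 is its product over the sum, 0.1702/0.66900 = 0.2544.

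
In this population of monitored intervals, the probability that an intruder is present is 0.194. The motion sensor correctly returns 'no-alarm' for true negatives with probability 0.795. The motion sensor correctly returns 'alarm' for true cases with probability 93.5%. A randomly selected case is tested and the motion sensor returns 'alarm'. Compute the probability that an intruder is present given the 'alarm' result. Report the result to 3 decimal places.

Let H be the event that an intruder is present. P(H) = 0.194, so P(¬H) = 0.806. With E the 'alarm' result, P(E|H) = 0.935 and P(E|¬H) = 0.205.
P(E) = 0.935·0.194 + 0.205·0.806 = 0.18139 + 0.16523 = 0.34662.
By Bayes' theorem, P(H|E) = 0.18139 / 0.34662 = 0.523.

P(H | E) ≈ 0.523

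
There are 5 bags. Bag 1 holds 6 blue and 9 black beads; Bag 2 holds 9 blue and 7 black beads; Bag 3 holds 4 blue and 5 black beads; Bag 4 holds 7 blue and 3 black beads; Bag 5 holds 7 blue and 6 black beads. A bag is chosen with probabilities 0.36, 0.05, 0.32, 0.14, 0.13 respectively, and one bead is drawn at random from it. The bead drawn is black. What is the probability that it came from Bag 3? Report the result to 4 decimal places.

Posterior probability ≈ 0.3434

P(black|Bag 1) = 0.6; P(black|Bag 2) = 0.4375; P(black|Bag 3) = 0.5556; P(black|Bag 4) = 0.3; P(black|Bag 5) = 0.4615.
Prior × likelihood for each source: 0.36·0.6=0.2160, 0.05·0.4375=0.02188, 0.32·0.5556=0.1778, 0.14·0.3=0.04200, 0.13·0.4615=0.06000. Summing gives P(black) = 0.51765.
P(Bag 3 | black) = 0.1778 / 0.51765 = 0.3434.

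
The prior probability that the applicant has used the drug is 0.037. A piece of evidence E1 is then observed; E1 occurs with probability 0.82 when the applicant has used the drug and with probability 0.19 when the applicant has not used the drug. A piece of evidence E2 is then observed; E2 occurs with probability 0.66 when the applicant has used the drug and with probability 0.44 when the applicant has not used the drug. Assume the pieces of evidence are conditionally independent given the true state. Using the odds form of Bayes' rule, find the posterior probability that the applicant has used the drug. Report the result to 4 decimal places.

Posterior probability ≈ 0.1992

Prior odds = 0.037/(1−0.037) = 0.038422. In log-odds, ln(0.038422) = -3.2591.
Add log likelihood ratios: ln(4.3158) + ln(1.5000) = 1.8677.
Posterior log-odds = -1.3914, so posterior odds = exp(-1.3914) = 0.24873. Converting, P(H|E) = 0.24873/1.2487 = 0.1992.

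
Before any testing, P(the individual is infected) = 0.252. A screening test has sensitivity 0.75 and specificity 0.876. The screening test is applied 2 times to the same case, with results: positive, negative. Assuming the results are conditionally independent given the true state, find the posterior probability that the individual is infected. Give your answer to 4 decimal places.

Let H be the event that the individual is infected; start with P(H) = 0.252. P('positive'|H) = 0.75, P('positive'|¬H) = 0.124.
Update on result 1 ('positive'): P(H) ← 0.75·0.2520 / (0.75·0.2520 + 0.124·0.7480) = 0.18900/0.28175 = 0.6708.
Update on result 2 ('negative'): P(H) ← 0.25·0.6708 / (0.25·0.6708 + 0.876·0.3292) = 0.16770/0.45608 = 0.3677.

Posterior P(H) ≈ 0.3677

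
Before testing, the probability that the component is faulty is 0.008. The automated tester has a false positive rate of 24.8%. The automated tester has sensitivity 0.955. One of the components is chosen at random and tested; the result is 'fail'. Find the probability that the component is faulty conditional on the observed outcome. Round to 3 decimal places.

Write H for 'the component is faulty'. Prior odds H:¬H = 0.008/0.992 = 0.0080645. For the 'fail' outcome, the likelihood ratio is 0.955/0.248 = 3.8508.
Posterior odds = 0.0080645 × 3.8508 = 0.031055, so P(H|E) = 0.031055/(1+0.031055) = 0.030.

P(H | E) ≈ 0.030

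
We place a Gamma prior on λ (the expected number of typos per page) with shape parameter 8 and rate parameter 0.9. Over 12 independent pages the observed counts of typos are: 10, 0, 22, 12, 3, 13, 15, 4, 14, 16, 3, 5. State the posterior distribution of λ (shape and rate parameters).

The Poisson likelihood adds the total count to the shape and the number of exposure periods to the rate. Here ∑xᵢ = 117 and n = 12, so shape 8→125 and rate 0.9→12.9.

Posterior: Gamma(shape=125, rate=12.9)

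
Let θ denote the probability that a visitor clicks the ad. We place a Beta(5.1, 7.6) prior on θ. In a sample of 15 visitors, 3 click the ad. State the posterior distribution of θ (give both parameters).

The binomial likelihood is conjugate to the Beta prior: with 3 successes and 12 failures, the posterior is Beta(5.1+3, 7.6+12) = Beta(8.1, 19.6).

Posterior: Beta(8.1, 19.6)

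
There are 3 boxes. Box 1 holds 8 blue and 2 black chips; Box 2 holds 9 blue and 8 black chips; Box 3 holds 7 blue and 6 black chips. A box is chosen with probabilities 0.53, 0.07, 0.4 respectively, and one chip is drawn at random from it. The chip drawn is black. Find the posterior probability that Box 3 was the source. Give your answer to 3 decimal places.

P(black|Box 1) = 0.2; P(black|Box 2) = 0.4706; P(black|Box 3) = 0.4615.
Prior × likelihood for each source: 0.53·0.2=0.1060, 0.07·0.4706=0.03294, 0.4·0.4615=0.1846. Summing gives P(black) = 0.32356.
P(Box 3 | black) = 0.1846 / 0.32356 = 0.571.

Posterior probability ≈ 0.571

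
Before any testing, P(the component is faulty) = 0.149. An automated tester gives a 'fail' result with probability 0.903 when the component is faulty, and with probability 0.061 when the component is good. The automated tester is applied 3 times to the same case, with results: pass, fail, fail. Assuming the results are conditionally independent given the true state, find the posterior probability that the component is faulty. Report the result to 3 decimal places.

Posterior P(H) ≈ 0.799

Let H be the event that the component is faulty; start with P(H) = 0.149. P('fail'|H) = 0.903, P('fail'|¬H) = 0.061.
Update on result 1 ('pass'): P(H) ← 0.097·0.1490 / (0.097·0.1490 + 0.939·0.8510) = 0.014453/0.81354 = 0.0178.
Update on result 2 ('fail'): P(H) ← 0.903·0.0178 / (0.903·0.0178 + 0.061·0.9822) = 0.016042/0.075959 = 0.2112.
Update on result 3 ('fail'): P(H) ← 0.903·0.2112 / (0.903·0.2112 + 0.061·0.7888) = 0.19071/0.23883 = 0.7985.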